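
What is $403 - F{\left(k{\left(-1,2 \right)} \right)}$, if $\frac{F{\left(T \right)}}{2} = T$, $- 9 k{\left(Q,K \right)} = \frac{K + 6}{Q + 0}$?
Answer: $\frac{3611}{9} \approx 401.22$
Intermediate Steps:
$k{\left(Q,K \right)} = - \frac{6 + K}{9 Q}$ ($k{\left(Q,K \right)} = - \frac{\left(K + 6\right) \frac{1}{Q + 0}}{9} = - \frac{\left(6 + K\right) \frac{1}{Q}}{9} = - \frac{\frac{1}{Q} \left(6 + K\right)}{9} = - \frac{6 + K}{9 Q}$)
$F{\left(T \right)} = 2 T$
$403 - F{\left(k{\left(-1,2 \right)} \right)} = 403 - 2 \frac{-6 - 2}{9 \left(-1\right)} = 403 - 2 \cdot \frac{1}{9} \left(-1\right) \left(-6 - 2\right) = 403 - 2 \cdot \frac{1}{9} \left(-1\right) \left(-8\right) = 403 - 2 \cdot \frac{8}{9} = 403 - \frac{16}{9} = \frac{3611}{9}$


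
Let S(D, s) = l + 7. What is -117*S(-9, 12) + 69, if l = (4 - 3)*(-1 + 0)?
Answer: -633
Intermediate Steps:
l = -1 (l = 1*(-1) = -1)
S(D, s) = 6 (S(D, s) = -1 + 7 = 6)
-117*S(-9, 12) + 69 = -117*6 + 69 = -702 + 69 = -633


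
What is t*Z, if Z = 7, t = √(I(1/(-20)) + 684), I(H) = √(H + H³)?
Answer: 7*√(273600 + 2*I*√2005)/20 ≈ 183.07 + 0.029962*I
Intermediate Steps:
t = √(684 + I*√2005/200) (t = √(√(1/(-20) + (1/(-20))³) + 684) = √(√(-1/20 + (-1/20)³) + 684) = √(√(-1/20 - 1/8000) + 684) = √(√(-401/8000) + 684) = √(I*√2005/200 + 684) = √(684 + I*√2005/200) ≈ 26.153 + 0.00428*I)
t*Z = (√(273600 + 2*I*√2005)/20)*7 = 7*√(273600 + 2*I*√2005)/20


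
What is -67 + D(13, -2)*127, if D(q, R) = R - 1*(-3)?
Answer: 60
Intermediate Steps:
D(q, R) = 3 + R (D(q, R) = R + 3 = 3 + R)
-67 + D(13, -2)*127 = -67 + (3 - 2)*127 = -67 + 1*127 = -67 + 127 = 60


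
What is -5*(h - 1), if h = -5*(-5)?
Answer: -120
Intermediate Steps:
h = 25
-5*(h - 1) = -5*(25 - 1) = -5*24 = -120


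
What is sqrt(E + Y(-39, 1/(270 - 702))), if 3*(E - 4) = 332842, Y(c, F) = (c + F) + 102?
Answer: sqrt(143874573)/36 ≈ 333.19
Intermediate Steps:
Y(c, F) = 102 + F + c (Y(c, F) = (F + c) + 102 = 102 + F + c)
E = 332854/3 (E = 4 + (1/3)*332842 = 4 + 332842/3 = 332854/3 ≈ 1.1095e+5)
sqrt(E + Y(-39, 1/(270 - 702))) = sqrt(332854/3 + (102 + 1/(270 - 702) - 39)) = sqrt(332854/3 + (102 + 1/(-432) - 39)) = sqrt(332854/3 + (102 - 1/432 - 39)) = sqrt(332854/3 + 27215/432) = sqrt(47958191/432) = sqrt(143874573)/36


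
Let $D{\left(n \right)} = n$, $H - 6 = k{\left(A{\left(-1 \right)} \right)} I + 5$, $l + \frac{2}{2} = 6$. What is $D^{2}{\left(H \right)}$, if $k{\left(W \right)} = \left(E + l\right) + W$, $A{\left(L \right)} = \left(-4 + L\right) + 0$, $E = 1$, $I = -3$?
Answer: $64$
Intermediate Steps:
$l = 5$ ($l = -1 + 6 = 5$)
$A{\left(L \right)} = -4 + L$
$k{\left(W \right)} = 6 + W$ ($k{\left(W \right)} = \left(1 + 5\right) + W = 6 + W$)
$H = 8$ ($H = 6 + \left(\left(6 - 5\right) \left(-3\right) + 5\right) = 6 + \left(1 \left(-3\right) + 5\right) = 6 + \left(-3 + 5\right) = 6 + 2 = 8$)
$D^{2}{\left(H \right)} = 8^{2} = 64$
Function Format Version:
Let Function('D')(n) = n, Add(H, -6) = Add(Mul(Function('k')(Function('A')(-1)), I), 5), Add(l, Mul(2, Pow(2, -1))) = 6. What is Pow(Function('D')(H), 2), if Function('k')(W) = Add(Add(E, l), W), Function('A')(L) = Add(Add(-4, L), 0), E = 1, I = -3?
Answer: 64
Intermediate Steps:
l = 5 (l = Add(-1, 6) = 5)
Function('A')(L) = Add(-4, L)
Function('k')(W) = Add(6, W) (Function('k')(W) = Add(Add(1, 5), W) = Add(6, W))
H = 8 (H = Add(6, Add(Mul(Add(6, Add(-4, -1)), -3), 5)) = Add(6, Add(Mul(Add(6, -5), -3), 5)) = Add(6, Add(Mul(1, -3), 5)) = Add(6, Add(-3, 5)) = Add(6, 2) = 8)
Pow(Function('D')(H), 2) = Pow(8, 2) = 64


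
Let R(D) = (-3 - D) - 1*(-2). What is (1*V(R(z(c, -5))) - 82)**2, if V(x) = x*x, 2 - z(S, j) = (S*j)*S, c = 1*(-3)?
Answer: 4937284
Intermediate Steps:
c = -3
z(S, j) = 2 - j*S**2 (z(S, j) = 2 - S*j*S = 2 - j*S**2)
R(D) = -1 - D (R(D) = (-3 - D) + 2 = -1 - D)
V(x) = x**2
(1*V(R(z(c, -5))) - 82)**2 = (1*(-1 - (2 - 1*(-5)*(-3)**2))**2 - 82)**2 = (1*(-1 - (2 - 1*(-5)*9))**2 - 82)**2 = (1*(-1 - (2 + 45))**2 - 82)**2 = (1*(-1 - 1*47)**2 - 82)**2 = (1*(-1 - 47)**2 - 82)**2 = (1*(-48)**2 - 82)**2 = (1*2304 - 82)**2 = (2304 - 82)**2 = 2222**2 = 4937284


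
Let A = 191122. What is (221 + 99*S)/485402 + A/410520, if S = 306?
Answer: 26324504711/49816807260 ≈ 0.52843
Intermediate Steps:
(221 + 99*S)/485402 + A/410520 = (221 + 99*306)/485402 + 191122/410520 = (221 + 30294)*(1/485402) + 191122*(1/410520) = 30515*(1/485402) + 95561/205260 = 30515/485402 + 95561/205260 = 26324504711/49816807260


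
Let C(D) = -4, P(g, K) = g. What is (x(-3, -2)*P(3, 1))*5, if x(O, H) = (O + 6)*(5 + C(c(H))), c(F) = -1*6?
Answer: 45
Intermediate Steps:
c(F) = -6
x(O, H) = 6 + O (x(O, H) = (O + 6)*(5 - 4) = (6 + O)*1 = 6 + O)
(x(-3, -2)*P(3, 1))*5 = ((6 - 3)*3)*5 = (3*3)*5 = 9*5 = 45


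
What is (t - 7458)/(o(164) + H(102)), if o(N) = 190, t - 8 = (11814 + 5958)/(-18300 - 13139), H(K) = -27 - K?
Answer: -234238322/1917779 ≈ -122.14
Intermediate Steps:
t = 233740/31439 (t = 8 + (11814 + 5958)/(-18300 - 13139) = 8 + 17772/(-31439) = 8 + 17772*(-1/31439) = 8 - 17772/31439 = 233740/31439 ≈ 7.4347)
(t - 7458)/(o(164) + H(102)) = (233740/31439 - 7458)/(190 + (-27 - 1*102)) = -234238322/(31439*(190 + (-27 - 102))) = -234238322/(31439*(190 - 129)) = -234238322/31439/61 = -234238322/31439*1/61 = -234238322/1917779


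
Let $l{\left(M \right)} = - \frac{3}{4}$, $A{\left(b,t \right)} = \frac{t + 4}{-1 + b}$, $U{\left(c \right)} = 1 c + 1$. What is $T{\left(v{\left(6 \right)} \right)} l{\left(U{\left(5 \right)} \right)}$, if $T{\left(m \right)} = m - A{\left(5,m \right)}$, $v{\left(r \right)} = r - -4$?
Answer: $- \frac{39}{8} \approx -4.875$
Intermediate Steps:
$U{\left(c \right)} = 1 + c$ ($U{\left(c \right)} = c + 1 = 1 + c$)
$A{\left(b,t \right)} = \frac{4 + t}{-1 + b}$
$l{\left(M \right)} = - \frac{3}{4}$ ($l{\left(M \right)} = \left(-3\right) \frac{1}{4} = - \frac{3}{4}$)
$v{\left(r \right)} = 4 + r$ ($v{\left(r \right)} = r + 4 = 4 + r$)
$T{\left(m \right)} = -1 + \frac{3 m}{4}$ ($T{\left(m \right)} = m - \frac{4 + m}{-1 + 5} = m - \frac{4 + m}{4} = m - \left(1 + \frac{m}{4}\right) = -1 + \frac{3 m}{4}$)
$T{\left(v{\left(6 \right)} \right)} l{\left(U{\left(5 \right)} \right)} = \left(-1 + \frac{3 \left(4 + 6\right)}{4}\right) \left(- \frac{3}{4}\right) = \left(-1 + \frac{3}{4} \cdot 10\right) \left(- \frac{3}{4}\right) = \left(-1 + \frac{15}{2}\right) \left(- \frac{3}{4}\right) = \frac{13}{2} \left(- \frac{3}{4}\right) = - \frac{39}{8}$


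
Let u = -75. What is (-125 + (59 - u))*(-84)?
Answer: -756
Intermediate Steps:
(-125 + (59 - u))*(-84) = (-125 + (59 - 1*(-75)))*(-84) = (-125 + (59 + 75))*(-84) = (-125 + 134)*(-84) = 9*(-84) = -756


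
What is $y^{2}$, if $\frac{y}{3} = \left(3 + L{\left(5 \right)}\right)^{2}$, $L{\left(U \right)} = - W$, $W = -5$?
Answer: $36864$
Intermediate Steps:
$L{\left(U \right)} = 5$ ($L{\left(U \right)} = \left(-1\right) \left(-5\right) = 5$)
$y = 192$ ($y = 3 \left(3 + 5\right)^{2} = 3 \cdot 8^{2} = 3 \cdot 64 = 192$)
$y^{2} = 192^{2} = 36864$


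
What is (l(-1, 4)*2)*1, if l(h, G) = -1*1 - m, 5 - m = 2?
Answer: -8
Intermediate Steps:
m = 3 (m = 5 - 1*2 = 5 - 2 = 3)
l(h, G) = -4 (l(h, G) = -1*1 - 1*3 = -1 - 3 = -4)
(l(-1, 4)*2)*1 = -4*2*1 = -8*1 = -8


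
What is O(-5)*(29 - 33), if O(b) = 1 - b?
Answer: -24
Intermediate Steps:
O(-5)*(29 - 33) = (1 - 1*(-5))*(29 - 33) = (1 + 5)*(-4) = 6*(-4) = -24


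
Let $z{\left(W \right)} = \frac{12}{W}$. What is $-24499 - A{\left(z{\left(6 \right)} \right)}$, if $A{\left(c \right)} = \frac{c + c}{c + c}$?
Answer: $-24500$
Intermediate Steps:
$A{\left(c \right)} = 1$ ($A{\left(c \right)} = \frac{2 c}{2 c} = 2 c \frac{1}{2 c} = 1$)
$-24499 - A{\left(z{\left(6 \right)} \right)} = -24499 - 1 = -24500$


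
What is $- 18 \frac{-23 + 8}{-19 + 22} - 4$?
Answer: $86$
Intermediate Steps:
$- 18 \frac{-23 + 8}{-19 + 22} - 4 = - 18 \left(- \frac{15}{3}\right) - 4 = - 18 \left(\left(-15\right) \frac{1}{3}\right) - 4 = \left(-18\right) \left(-5\right) - 4 = 90 - 4 = 86$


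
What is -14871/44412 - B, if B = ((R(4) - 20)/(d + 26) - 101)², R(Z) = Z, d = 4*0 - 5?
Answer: -67608634313/6528564 ≈ -10356.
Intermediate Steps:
d = -5 (d = 0 - 5 = -5)
B = 4566769/441 (B = ((4 - 20)/(-5 + 26) - 101)² = (-16/21 - 101)² = (-2137/21)² = 4566769/441 ≈ 10355.)
-14871/44412 - B = -14871/44412 - 1*4566769/441 = -14871*1/44412 - 4566769/441 = -4957/14804 - 4566769/441 = -67608634313/6528564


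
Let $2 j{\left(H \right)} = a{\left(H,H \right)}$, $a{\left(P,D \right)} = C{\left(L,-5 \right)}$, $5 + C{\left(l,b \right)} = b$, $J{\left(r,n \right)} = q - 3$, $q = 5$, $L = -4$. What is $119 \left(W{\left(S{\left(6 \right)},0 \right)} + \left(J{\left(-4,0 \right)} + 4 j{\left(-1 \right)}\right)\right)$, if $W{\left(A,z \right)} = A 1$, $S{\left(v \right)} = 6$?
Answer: $-1428$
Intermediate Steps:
$W{\left(A,z \right)} = A$
$J{\left(r,n \right)} = 2$ ($J{\left(r,n \right)} = 5 - 3 = 2$)
$C{\left(l,b \right)} = -5 + b$
$a{\left(P,D \right)} = -10$ ($a{\left(P,D \right)} = -5 - 5 = -10$)
$j{\left(H \right)} = -5$ ($j{\left(H \right)} = \frac{1}{2} \left(-10\right) = -5$)
$119 \left(W{\left(S{\left(6 \right)},0 \right)} + \left(J{\left(-4,0 \right)} + 4 j{\left(-1 \right)}\right)\right) = 119 \left(6 + \left(2 + 4 \left(-5\right)\right)\right) = 119 \left(6 + \left(2 - 20\right)\right) = 119 \left(6 - 18\right) = 119 \left(-12\right) = -1428$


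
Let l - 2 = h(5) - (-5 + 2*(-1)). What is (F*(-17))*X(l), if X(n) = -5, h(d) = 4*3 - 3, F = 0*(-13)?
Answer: 0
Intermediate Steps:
F = 0
h(d) = 9 (h(d) = 12 - 3 = 9)
l = 18 (l = 2 + (9 - (-5 + 2*(-1))) = 2 + (9 - (-5 - 2)) = 2 + (9 - 1*(-7)) = 2 + (9 + 7) = 2 + 16 = 18)
(F*(-17))*X(l) = (0*(-17))*(-5) = 0*(-5) = 0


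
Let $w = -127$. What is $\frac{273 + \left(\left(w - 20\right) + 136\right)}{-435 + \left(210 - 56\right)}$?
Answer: $- \frac{262}{281} \approx -0.93238$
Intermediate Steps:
$\frac{273 + \left(\left(w - 20\right) + 136\right)}{-435 + \left(210 - 56\right)} = \frac{273 + \left(\left(-127 - 20\right) + 136\right)}{-435 + \left(210 - 56\right)} = \frac{273 + \left(-147 + 136\right)}{-435 + 154} = \frac{273 - 11}{-281} = 262 \left(- \frac{1}{281}\right) = - \frac{262}{281}$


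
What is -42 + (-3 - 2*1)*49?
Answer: -287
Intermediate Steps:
-42 + (-3 - 2*1)*49 = -42 + (-3 - 2)*49 = -42 - 5*49 = -42 - 245 = -287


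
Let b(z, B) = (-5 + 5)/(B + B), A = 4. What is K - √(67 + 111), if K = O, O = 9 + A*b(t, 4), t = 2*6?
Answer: 9 - √178 ≈ -4.3417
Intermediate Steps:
t = 12
b(z, B) = 0 (b(z, B) = 0/((2*B)) = 0*(1/(2*B)) = 0)
O = 9 (O = 9 + 4*0 = 9 + 0 = 9)
K = 9
K - √(67 + 111) = 9 - √(67 + 111) = 9 - √178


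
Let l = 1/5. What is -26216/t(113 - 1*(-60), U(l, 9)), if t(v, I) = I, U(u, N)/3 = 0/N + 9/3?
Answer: -26216/9 ≈ -2912.9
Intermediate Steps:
l = ⅕ ≈ 0.20000
U(u, N) = 9 (U(u, N) = 3*(0/N + 9/3) = 3*(0 + 9*(⅓)) = 3*(0 + 3) = 3*3 = 9)
-26216/t(113 - 1*(-60), U(l, 9)) = -26216/9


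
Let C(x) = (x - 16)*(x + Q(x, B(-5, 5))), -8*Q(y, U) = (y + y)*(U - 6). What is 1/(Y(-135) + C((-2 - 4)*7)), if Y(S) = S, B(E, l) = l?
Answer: 1/2910 ≈ 0.00034364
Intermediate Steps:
Q(y, U) = -y*(-6 + U)/4 (Q(y, U) = -(y + y)*(U - 6)/8 = -2*y*(-6 + U)/8 = -y*(-6 + U)/4)
C(x) = 5*x*(-16 + x)/4 (C(x) = (x - 16)*(x + x*(6 - 1*5)/4) = (-16 + x)*(x + x*(6 - 5)/4) = (-16 + x)*(x + (¼)*x*1) = (-16 + x)*(x + x/4) = (-16 + x)*(5*x/4) = 5*x*(-16 + x)/4)
1/(Y(-135) + C((-2 - 4)*7)) = 1/(-135 + 5*((-2 - 4)*7)*(-16 + (-2 - 4)*7)/4) = 1/(-135 + 5*(-6*7)*(-16 - 6*7)/4) = 1/(-135 + (5/4)*(-42)*(-16 - 42)) = 1/(-135 + (5/4)*(-42)*(-58)) = 1/(-135 + 3045) = 1/2910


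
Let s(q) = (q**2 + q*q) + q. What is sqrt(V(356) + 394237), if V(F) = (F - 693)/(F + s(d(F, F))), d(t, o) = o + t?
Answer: sqrt(101529400124340665)/507478 ≈ 627.88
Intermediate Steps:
s(q) = q + 2*q**2 (s(q) = (q**2 + q**2) + q = 2*q**2 + q = q + 2*q**2)
V(F) = (-693 + F)/(F + 2*F*(1 + 4*F)) (V(F) = (F - 693)/(F + (F + F)*(1 + 2*(F + F))) = (-693 + F)/(F + (2*F)*(1 + 2*(2*F))) = (-693 + F)/(F + (2*F)*(1 + 4*F)) = (-693 + F)/(F + 2*F*(1 + 4*F)))
sqrt(V(356) + 394237) = sqrt((-693 + 356)/(356*(3 + 8*356)) + 394237) = sqrt((1/356)*(-337)/(3 + 2848) + 394237) = sqrt((1/356)*(-337)/2851 + 394237) = sqrt((1/356)*(1/2851)*(-337) + 394237) = sqrt(-337/1014956 + 394237) = sqrt(400133208235/1014956) = sqrt(101529400124340665)/507478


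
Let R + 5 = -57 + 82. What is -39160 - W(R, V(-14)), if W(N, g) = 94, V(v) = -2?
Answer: -39254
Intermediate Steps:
R = 20 (R = -5 + (-57 + 82) = -5 + 25 = 20)
-39160 - W(R, V(-14)) = -39160 - 1*94 = -39160 - 94 = -39254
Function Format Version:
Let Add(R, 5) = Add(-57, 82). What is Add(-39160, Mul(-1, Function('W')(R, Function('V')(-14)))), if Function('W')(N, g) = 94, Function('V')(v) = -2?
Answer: -39254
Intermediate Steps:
R = 20 (R = Add(-5, Add(-57, 82)) = Add(-5, 25) = 20)
Add(-39160, Mul(-1, Function('W')(R, Function('V')(-14)))) = Add(-39160, Mul(-1, 94)) = Add(-39160, -94) = -39254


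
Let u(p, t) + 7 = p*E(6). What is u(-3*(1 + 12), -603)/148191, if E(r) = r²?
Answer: -1411/148191 ≈ -0.0095215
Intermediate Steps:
u(p, t) = -7 + 36*p (u(p, t) = -7 + p*6² = -7 + p*36 = -7 + 36*p)
u(-3*(1 + 12), -603)/148191 = (-7 + 36*(-3*(1 + 12)))/148191 = (-7 + 36*(-3*13))*(1/148191) = (-7 + 36*(-39))*(1/148191) = (-7 - 1404)*(1/148191) = -1411*1/148191 = -1411/148191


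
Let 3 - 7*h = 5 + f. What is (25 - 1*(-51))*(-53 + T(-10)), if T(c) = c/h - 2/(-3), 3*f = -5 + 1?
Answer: 12008/3 ≈ 4002.7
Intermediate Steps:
f = -4/3 (f = (-5 + 1)/3 = (⅓)*(-4) = -4/3 ≈ -1.3333)
h = -2/21 (h = 3/7 - (5 - 4/3)/7 = 3/7 - ⅐*11/3 = 3/7 - 11/21 = -2/21 ≈ -0.095238)
T(c) = ⅔ - 21*c/2 (T(c) = c/(-2/21) - 2/(-3) = c*(-21/2) - 2*(-⅓) = -21*c/2 + ⅔ = ⅔ - 21*c/2)
(25 - 1*(-51))*(-53 + T(-10)) = (25 - 1*(-51))*(-53 + (⅔ - 21/2*(-10))) = (25 + 51)*(-53 + (⅔ + 105)) = 76*(-53 + 317/3) = 76*(158/3) = 12008/3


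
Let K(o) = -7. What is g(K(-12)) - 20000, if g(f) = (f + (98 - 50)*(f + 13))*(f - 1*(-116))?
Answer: 10629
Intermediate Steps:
g(f) = (116 + f)*(624 + 49*f) (g(f) = (f + 48*(13 + f))*(f + 116) = (f + (624 + 48*f))*(116 + f) = (624 + 49*f)*(116 + f) = (116 + f)*(624 + 49*f))
g(K(-12)) - 20000 = (72384 + 49*(-7)² + 6308*(-7)) - 20000 = (72384 + 49*49 - 44156) - 20000 = (72384 + 2401 - 44156) - 20000 = 30629 - 20000 = 10629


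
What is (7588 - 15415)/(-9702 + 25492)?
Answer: -7827/15790 ≈ -0.49569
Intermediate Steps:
(7588 - 15415)/(-9702 + 25492) = -7827/15790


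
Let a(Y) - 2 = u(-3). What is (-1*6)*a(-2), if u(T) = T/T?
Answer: -18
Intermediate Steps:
u(T) = 1
a(Y) = 3 (a(Y) = 2 + 1 = 3)
(-1*6)*a(-2) = -1*6*3 = -6*3 = -18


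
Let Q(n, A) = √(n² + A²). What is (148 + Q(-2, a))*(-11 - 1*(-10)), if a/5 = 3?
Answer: -148 - √229 ≈ -163.13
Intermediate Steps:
a = 15 (a = 5*3 = 15)
Q(n, A) = √(A² + n²)
(148 + Q(-2, a))*(-11 - 1*(-10)) = (148 + √(15² + (-2)²))*(-11 - 1*(-10)) = (148 + √(225 + 4))*(-11 + 10) = (148 + √229)*(-1) = -148 - √229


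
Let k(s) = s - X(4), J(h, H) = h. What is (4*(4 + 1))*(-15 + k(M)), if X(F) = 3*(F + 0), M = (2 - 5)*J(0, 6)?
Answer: -540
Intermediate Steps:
M = 0 (M = (2 - 5)*0 = -3*0 = 0)
X(F) = 3*F
k(s) = -12 + s (k(s) = s - 3*4 = s - 1*12 = s - 12 = -12 + s)
(4*(4 + 1))*(-15 + k(M)) = (4*(4 + 1))*(-15 + (-12 + 0)) = (4*5)*(-15 - 12) = 20*(-27) = -540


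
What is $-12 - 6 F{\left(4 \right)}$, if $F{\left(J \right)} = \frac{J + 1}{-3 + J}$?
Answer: $-42$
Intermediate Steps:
$F{\left(J \right)} = \frac{1 + J}{-3 + J}$
$-12 - 6 F{\left(4 \right)} = -12 - 6 \frac{1 + 4}{-3 + 4} = -12 - 6 \cdot 1^{-1} \cdot 5 = -12 - 6 \cdot 1 \cdot 5 = -12 - 30 = -42$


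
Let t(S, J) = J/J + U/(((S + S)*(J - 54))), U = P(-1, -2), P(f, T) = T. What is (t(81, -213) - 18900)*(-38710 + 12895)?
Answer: 3517110222560/7209 ≈ 4.8788e+8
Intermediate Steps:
U = -2
t(S, J) = 1 - 1/(S*(-54 + J)) (t(S, J) = J/J - 2*1/((J - 54)*(S + S)) = 1 - 2*1/(2*S*(-54 + J)) = 1 - 1/(S*(-54 + J)))
(t(81, -213) - 18900)*(-38710 + 12895) = ((-1 - 54*81 - 213*81)/(81*(-54 - 213)) - 18900)*(-38710 + 12895) = ((1/81)*(-1 - 4374 - 17253)/(-267) - 18900)*(-25815) = ((1/81)*(-1/267)*(-21628) - 18900)*(-25815) = (21628/21627 - 18900)*(-25815) = -408728672/21627*(-25815) = 3517110222560/7209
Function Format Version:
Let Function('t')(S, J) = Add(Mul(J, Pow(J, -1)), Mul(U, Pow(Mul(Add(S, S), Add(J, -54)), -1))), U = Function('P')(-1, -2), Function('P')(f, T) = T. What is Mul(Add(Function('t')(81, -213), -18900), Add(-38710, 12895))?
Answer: Rational(3517110222560, 7209) ≈ 4.8788e+8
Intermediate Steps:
U = -2
Function('t')(S, J) = Add(1, Mul(-1, Pow(S, -1), Pow(Add(-54, J), -1))) (Function('t')(S, J) = Add(Mul(J, Pow(J, -1)), Mul(-2, Pow(Mul(Add(S, S), Add(J, -54)), -1))) = Add(1, Mul(-2, Pow(Mul(Mul(2, S), Add(-54, J)), -1))) = Add(1, Mul(-2, Pow(Mul(2, S, Add(-54, J)), -1))) = Add(1, Mul(-2, Mul(Rational(1, 2), Pow(S, -1), Pow(Add(-54, J), -1)))) = Add(1, Mul(-1, Pow(S, -1), Pow(Add(-54, J), -1))))
Mul(Add(Function('t')(81, -213), -18900), Add(-38710, 12895)) = Mul(Add(Mul(Pow(81, -1), Pow(Add(-54, -213), -1), Add(-1, Mul(-54, 81), Mul(-213, 81))), -18900), Add(-38710, 12895)) = Mul(Add(Mul(Rational(1, 81), Pow(-267, -1), Add(-1, -4374, -17253)), -18900), -25815) = Mul(Add(Mul(Rational(1, 81), Rational(-1, 267), -21628), -18900), -25815) = Mul(Add(Rational(21628, 21627), -18900), -25815) = Mul(Rational(-408728672, 21627), -25815) = Rational(3517110222560, 7209)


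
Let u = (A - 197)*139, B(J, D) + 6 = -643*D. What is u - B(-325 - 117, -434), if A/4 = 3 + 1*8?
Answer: -300323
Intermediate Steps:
A = 44 (A = 4*(3 + 1*8) = 4*(3 + 8) = 4*11 = 44)
B(J, D) = -6 - 643*D
u = -21267 (u = (44 - 197)*139 = -153*139 = -21267)
u - B(-325 - 117, -434) = -21267 - (-6 - 643*(-434)) = -21267 - (-6 + 279062) = -21267 - 1*279056 = -21267 - 279056 = -300323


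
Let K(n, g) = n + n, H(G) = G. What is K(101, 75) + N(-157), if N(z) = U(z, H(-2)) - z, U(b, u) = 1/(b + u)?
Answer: 57080/159 ≈ 358.99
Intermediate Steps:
K(n, g) = 2*n
N(z) = 1/(-2 + z) - z (N(z) = 1/(z - 2) - z = 1/(-2 + z) - z)
K(101, 75) + N(-157) = 2*101 + (1 - 1*(-157)*(-2 - 157))/(-2 - 157) = 202 + (1 - 1*(-157)*(-159))/(-159) = 202 - (1 - 24963)/159 = 202 - 1/159*(-24962) = 202 + 24962/159 = 57080/159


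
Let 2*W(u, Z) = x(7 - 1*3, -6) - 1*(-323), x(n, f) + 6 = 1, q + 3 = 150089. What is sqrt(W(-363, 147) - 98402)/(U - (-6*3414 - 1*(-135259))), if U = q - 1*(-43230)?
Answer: I*sqrt(98243)/78541 ≈ 0.0039907*I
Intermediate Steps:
q = 150086 (q = -3 + 150089 = 150086)
x(n, f) = -5 (x(n, f) = -6 + 1 = -5)
W(u, Z) = 159 (W(u, Z) = (-5 - 1*(-323))/2 = (-5 + 323)/2 = (1/2)*318 = 159)
U = 193316 (U = 150086 - 1*(-43230) = 150086 + 43230 = 193316)
sqrt(W(-363, 147) - 98402)/(U - (-6*3414 - 1*(-135259))) = sqrt(159 - 98402)/(193316 - (-6*3414 - 1*(-135259))) = sqrt(-98243)/(193316 - (-20484 + 135259)) = (I*sqrt(98243))/(193316 - 1*114775) = (I*sqrt(98243))/(193316 - 114775) = (I*sqrt(98243))/78541 = (I*sqrt(98243))*(1/78541) = I*sqrt(98243)/78541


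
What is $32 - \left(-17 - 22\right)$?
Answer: $71$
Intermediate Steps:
$32 - \left(-17 - 22\right) = 32 - -39 = 32 + 39 = 71$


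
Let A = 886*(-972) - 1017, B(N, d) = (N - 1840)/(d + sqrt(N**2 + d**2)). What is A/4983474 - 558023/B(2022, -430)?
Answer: 199297313532637/151165378 - 558023*sqrt(1068346)/91 ≈ -5.0198e+6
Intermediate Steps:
B(N, d) = (-1840 + N)/(d + sqrt(N**2 + d**2))
A = -862209 (A = -861192 - 1017 = -862209)
A/4983474 - 558023/B(2022, -430) = -862209/4983474 - 558023*(-430 + sqrt(2022**2 + (-430)**2))/(-1840 + 2022) = -862209*1/4983474 - (-119974945/91 + 558023*sqrt(4088484 + 184900)/182) = -287403/1661158 - (-119974945/91 + 558023*sqrt(1068346)/91) = -287403/1661158 - 558023*(-215/91 + sqrt(1068346)/91) = -287403/1661158 + (119974945/91 - 558023*sqrt(1068346)/91) = 199297313532637/151165378 - 558023*sqrt(1068346)/91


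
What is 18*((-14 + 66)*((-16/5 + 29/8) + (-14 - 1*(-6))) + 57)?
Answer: -30321/5 ≈ -6064.2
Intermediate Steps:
18*((-14 + 66)*((-16/5 + 29/8) + (-14 - 1*(-6))) + 57) = 18*(52*((-16*⅕ + 29*(⅛)) + (-14 + 6)) + 57) = 18*(52*((-16/5 + 29/8) - 8) + 57) = 18*(52*(17/40 - 8) + 57) = 18*(52*(-303/40) + 57) = 18*(-3939/10 + 57) = 18*(-3369/10) = -30321/5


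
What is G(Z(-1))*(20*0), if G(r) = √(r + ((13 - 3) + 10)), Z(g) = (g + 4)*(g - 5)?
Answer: 0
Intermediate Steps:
Z(g) = (-5 + g)*(4 + g) (Z(g) = (4 + g)*(-5 + g) = (-5 + g)*(4 + g))
G(r) = √(20 + r) (G(r) = √(r + (10 + 10)) = √(r + 20) = √(20 + r))
G(Z(-1))*(20*0) = √(20 + (-20 + (-1)² - 1*(-1)))*(20*0) = √(20 + (-20 + 1 + 1))*0 = √(20 - 18)*0 = √2*0 = 0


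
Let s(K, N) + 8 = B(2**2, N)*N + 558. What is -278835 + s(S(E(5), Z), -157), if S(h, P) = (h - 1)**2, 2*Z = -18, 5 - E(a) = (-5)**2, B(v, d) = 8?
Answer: -279541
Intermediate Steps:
E(a) = -20 (E(a) = 5 - 1*(-5)**2 = 5 - 1*25 = 5 - 25 = -20)
Z = -9 (Z = (1/2)*(-18) = -9)
S(h, P) = (-1 + h)**2
s(K, N) = 550 + 8*N (s(K, N) = -8 + (8*N + 558) = -8 + (558 + 8*N) = 550 + 8*N)
-278835 + s(S(E(5), Z), -157) = -278835 + (550 + 8*(-157)) = -278835 + (550 - 1256) = -278835 - 706 = -279541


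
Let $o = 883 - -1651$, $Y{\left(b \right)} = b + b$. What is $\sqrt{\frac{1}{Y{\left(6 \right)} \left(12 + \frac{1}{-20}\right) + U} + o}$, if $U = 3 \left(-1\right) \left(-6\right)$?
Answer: $\frac{\sqrt{1650269001}}{807} \approx 50.339$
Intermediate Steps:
$Y{\left(b \right)} = 2 b$
$U = 18$ ($U = \left(-3\right) \left(-6\right) = 18$)
$o = 2534$ ($o = 883 + 1651 = 2534$)
$\sqrt{\frac{1}{Y{\left(6 \right)} \left(12 + \frac{1}{-20}\right) + U} + o} = \sqrt{\frac{1}{2 \cdot 6 \left(12 + \frac{1}{-20}\right) + 18} + 2534} = \sqrt{\frac{1}{12 \left(12 - \frac{1}{20}\right) + 18} + 2534} = \sqrt{\frac{1}{12 \cdot \frac{239}{20} + 18} + 2534} = \sqrt{\frac{1}{\frac{717}{5} + 18} + 2534} = \sqrt{\frac{1}{\frac{807}{5}} + 2534} = \sqrt{\frac{5}{807} + 2534} = \sqrt{\frac{2044943}{807}} = \frac{\sqrt{1650269001}}{807}$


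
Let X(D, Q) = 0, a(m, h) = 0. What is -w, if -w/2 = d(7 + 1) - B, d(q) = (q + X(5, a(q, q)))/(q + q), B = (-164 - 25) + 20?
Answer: 339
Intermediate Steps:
B = -169 (B = -189 + 20 = -169)
d(q) = ½ (d(q) = (q + 0)/(q + q) = q/((2*q)) = q*(1/(2*q)) = ½)
w = -339 (w = -2*(½ - 1*(-169)) = -2*(½ + 169) = -2*339/2 = -339)
-w = -1*(-339) = 339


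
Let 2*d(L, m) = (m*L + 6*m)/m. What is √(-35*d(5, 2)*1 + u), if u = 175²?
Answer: √121730/2 ≈ 174.45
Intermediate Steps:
u = 30625
d(L, m) = (6*m + L*m)/(2*m) (d(L, m) = ((m*L + 6*m)/m)/2 = ((L*m + 6*m)/m)/2 = ((6*m + L*m)/m)/2 = (6*m + L*m)/(2*m))
√(-35*d(5, 2)*1 + u) = √(-35*(3 + (½)*5)*1 + 30625) = √(-35*(3 + 5/2)*1 + 30625) = √(-35*11/2*1 + 30625) = √(-385/2*1 + 30625) = √(-385/2 + 30625) = √(60865/2) = √121730/2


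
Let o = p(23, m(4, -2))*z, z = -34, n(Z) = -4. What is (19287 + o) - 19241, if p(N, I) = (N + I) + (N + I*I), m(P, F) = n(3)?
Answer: -1926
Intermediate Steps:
m(P, F) = -4
p(N, I) = I + I² + 2*N (p(N, I) = (I + N) + (N + I²) = I + I² + 2*N)
o = -1972 (o = (-4 + (-4)² + 2*23)*(-34) = (-4 + 16 + 46)*(-34) = 58*(-34) = -1972)
(19287 + o) - 19241 = (19287 - 1972) - 19241 = 17315 - 19241 = -1926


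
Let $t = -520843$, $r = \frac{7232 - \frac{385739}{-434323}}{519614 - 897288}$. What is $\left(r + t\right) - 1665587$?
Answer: $- \frac{358645592397003535}{164032504702} \approx -2.1864 \cdot 10^{6}$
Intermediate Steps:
$r = - \frac{3141409675}{164032504702}$ ($r = \frac{7232 - - \frac{385739}{434323}}{-377674} = \left(7232 + \frac{385739}{434323}\right) \left(- \frac{1}{377674}\right) = \frac{3141409675}{434323} \left(- \frac{1}{377674}\right) = - \frac{3141409675}{164032504702} \approx -0.019151$)
$\left(r + t\right) - 1665587 = \left(- \frac{3141409675}{164032504702} - 520843\right) - 1665587 = - \frac{85435184987913461}{164032504702} - 1665587 = - \frac{358645592397003535}{164032504702}$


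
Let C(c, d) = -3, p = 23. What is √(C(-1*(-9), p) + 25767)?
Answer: 2*√6441 ≈ 160.51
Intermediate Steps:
√(C(-1*(-9), p) + 25767) = √(-3 + 25767) = √25764 = 2*√6441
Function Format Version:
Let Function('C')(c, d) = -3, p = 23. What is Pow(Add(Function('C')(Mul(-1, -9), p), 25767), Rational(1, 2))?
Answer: Mul(2, Pow(6441, Rational(1, 2))) ≈ 160.51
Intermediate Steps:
Pow(Add(Function('C')(Mul(-1, -9), p), 25767), Rational(1, 2)) = Pow(Add(-3, 25767), Rational(1, 2)) = Pow(25764, Rational(1, 2)) = Mul(2, Pow(6441, Rational(1, 2)))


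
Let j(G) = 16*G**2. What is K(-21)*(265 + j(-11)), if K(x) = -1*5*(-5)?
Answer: 55025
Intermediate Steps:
K(x) = 25 (K(x) = -5*(-5) = 25)
K(-21)*(265 + j(-11)) = 25*(265 + 16*(-11)**2) = 25*(265 + 16*121) = 25*(265 + 1936) = 25*2201 = 55025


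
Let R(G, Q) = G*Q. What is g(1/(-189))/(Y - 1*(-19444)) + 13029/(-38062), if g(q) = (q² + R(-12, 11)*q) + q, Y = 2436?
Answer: -254555112845/743708147994 ≈ -0.34228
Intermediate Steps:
g(q) = q² - 131*q (g(q) = (q² + (-12*11)*q) + q = (q² - 132*q) + q = q² - 131*q)
g(1/(-189))/(Y - 1*(-19444)) + 13029/(-38062) = ((-131 + 1/(-189))/(-189))/(2436 - 1*(-19444)) + 13029/(-38062) = (-(-131 - 1/189)/189)/(2436 + 19444) + 13029*(-1/38062) = -1/189*(-24760/189)/21880 - 13029/38062 = (24760/35721)*(1/21880) - 13029/38062 = 619/19539387 - 13029/38062 = -254555112845/743708147994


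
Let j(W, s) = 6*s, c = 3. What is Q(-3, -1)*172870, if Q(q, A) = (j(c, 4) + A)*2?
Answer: 7952020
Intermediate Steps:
Q(q, A) = 48 + 2*A (Q(q, A) = (6*4 + A)*2 = (24 + A)*2 = 48 + 2*A)
Q(-3, -1)*172870 = (48 + 2*(-1))*172870 = (48 - 2)*172870 = 46*172870 = 7952020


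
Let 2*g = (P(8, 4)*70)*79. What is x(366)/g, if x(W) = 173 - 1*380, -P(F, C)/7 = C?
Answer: 207/77420 ≈ 0.0026737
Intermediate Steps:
P(F, C) = -7*C
x(W) = -207 (x(W) = 173 - 380 = -207)
g = -77420 (g = ((-7*4*70)*79)/2 = (-28*70*79)/2 = (-1960*79)/2 = (½)*(-154840) = -77420)
x(366)/g = -207/(-77420) = -207*(-1/77420) = 207/77420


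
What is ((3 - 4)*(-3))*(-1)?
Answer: -3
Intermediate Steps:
((3 - 4)*(-3))*(-1) = -1*(-3)*(-1) = 3*(-1) = -3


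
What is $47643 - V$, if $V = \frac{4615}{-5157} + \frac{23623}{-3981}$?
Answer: $\frac{326083932019}{6843339} \approx 47650.0$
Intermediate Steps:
$V = - \frac{46732042}{6843339}$ ($V = 4615 \left(- \frac{1}{5157}\right) + 23623 \left(- \frac{1}{3981}\right) = - \frac{4615}{5157} - \frac{23623}{3981} = - \frac{46732042}{6843339} \approx -6.8288$)
$47643 - V = 47643 - - \frac{46732042}{6843339} = 47643 + \frac{46732042}{6843339} = \frac{326083932019}{6843339}$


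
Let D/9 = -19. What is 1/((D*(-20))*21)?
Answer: 1/71820 ≈ 1.3924e-5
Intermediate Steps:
D = -171 (D = 9*(-19) = -171)
1/((D*(-20))*21) = 1/(-171*(-20)*21) = 1/(3420*21) = 1/71820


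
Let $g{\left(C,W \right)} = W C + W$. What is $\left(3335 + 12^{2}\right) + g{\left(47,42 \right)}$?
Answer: $5495$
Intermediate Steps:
$g{\left(C,W \right)} = W + C W$ ($g{\left(C,W \right)} = C W + W = W + C W$)
$\left(3335 + 12^{2}\right) + g{\left(47,42 \right)} = \left(3335 + 12^{2}\right) + 42 \left(1 + 47\right) = \left(3335 + 144\right) + 42 \cdot 48 = 3479 + 2016 = 5495$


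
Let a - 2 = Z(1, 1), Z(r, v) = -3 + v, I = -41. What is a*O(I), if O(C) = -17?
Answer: 0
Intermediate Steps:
a = 0 (a = 2 + (-3 + 1) = 2 - 2 = 0)
a*O(I) = 0*(-17) = 0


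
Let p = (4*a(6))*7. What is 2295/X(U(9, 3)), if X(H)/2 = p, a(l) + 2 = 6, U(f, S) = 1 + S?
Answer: 2295/224 ≈ 10.246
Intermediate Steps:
a(l) = 4 (a(l) = -2 + 6 = 4)
p = 112 (p = (4*4)*7 = 16*7 = 112)
X(H) = 224 (X(H) = 2*112 = 224)
2295/X(U(9, 3)) = 2295/224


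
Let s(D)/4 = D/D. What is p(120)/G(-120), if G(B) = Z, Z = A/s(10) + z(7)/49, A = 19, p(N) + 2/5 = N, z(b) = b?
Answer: 16744/685 ≈ 24.444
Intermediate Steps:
p(N) = -⅖ + N
s(D) = 4 (s(D) = 4*(D/D) = 4*1 = 4)
Z = 137/28 (Z = 19/4 + 7/49 = 19*(¼) + 7*(1/49) = 19/4 + ⅐ = 137/28 ≈ 4.8929)
G(B) = 137/28
p(120)/G(-120) = (-⅖ + 120)/(137/28) = (598/5)*(28/137) = 16744/685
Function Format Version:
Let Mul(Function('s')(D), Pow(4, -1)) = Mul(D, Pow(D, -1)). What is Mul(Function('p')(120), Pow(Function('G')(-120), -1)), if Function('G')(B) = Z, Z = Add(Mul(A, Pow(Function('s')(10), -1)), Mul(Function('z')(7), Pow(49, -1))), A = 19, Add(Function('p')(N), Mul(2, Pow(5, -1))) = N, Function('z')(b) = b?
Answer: Rational(16744, 685) ≈ 24.444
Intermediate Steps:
Function('p')(N) = Add(Rational(-2, 5), N)
Function('s')(D) = 4 (Function('s')(D) = Mul(4, Mul(D, Pow(D, -1))) = Mul(4, 1) = 4)
Z = Rational(137, 28) (Z = Add(Mul(19, Pow(4, -1)), Mul(7, Pow(49, -1))) = Add(Mul(19, Rational(1, 4)), Mul(7, Rational(1, 49))) = Add(Rational(19, 4), Rational(1, 7)) = Rational(137, 28) ≈ 4.8929)
Function('G')(B) = Rational(137, 28)
Mul(Function('p')(120), Pow(Function('G')(-120), -1)) = Mul(Add(Rational(-2, 5), 120), Pow(Rational(137, 28), -1)) = Mul(Rational(598, 5), Rational(28, 137)) = Rational(16744, 685)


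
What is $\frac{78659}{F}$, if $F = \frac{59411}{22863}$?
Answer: $\frac{1798380717}{59411} \approx 30270.0$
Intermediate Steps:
$F = \frac{59411}{22863}$ ($F = 59411 \cdot \frac{1}{22863} = \frac{59411}{22863} \approx 2.5986$)
$\frac{78659}{F} = \frac{78659}{\frac{59411}{22863}} = 78659 \cdot \frac{22863}{59411} = \frac{1798380717}{59411}$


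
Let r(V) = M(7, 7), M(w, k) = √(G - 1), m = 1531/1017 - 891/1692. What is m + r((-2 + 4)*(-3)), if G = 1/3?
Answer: 187145/191196 + I*√6/3 ≈ 0.97881 + 0.8165*I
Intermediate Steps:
G = ⅓ ≈ 0.33333
m = 187145/191196 (m = 1531*(1/1017) - 891*1/1692 = 1531/1017 - 99/188 = 187145/191196 ≈ 0.97881)
M(w, k) = I*√6/3 (M(w, k) = √(⅓ - 1) = √(-⅔) = I*√6/3)
r(V) = I*√6/3
m + r((-2 + 4)*(-3)) = 187145/191196 + I*√6/3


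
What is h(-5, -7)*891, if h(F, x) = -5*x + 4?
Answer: 34749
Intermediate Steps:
h(F, x) = 4 - 5*x
h(-5, -7)*891 = (4 - 5*(-7))*891 = (4 + 35)*891 = 39*891 = 34749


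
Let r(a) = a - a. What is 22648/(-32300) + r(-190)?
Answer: -298/425 ≈ -0.70118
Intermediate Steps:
r(a) = 0
22648/(-32300) + r(-190) = 22648/(-32300) + 0 = 22648*(-1/32300) + 0 = -298/425 + 0 = -298/425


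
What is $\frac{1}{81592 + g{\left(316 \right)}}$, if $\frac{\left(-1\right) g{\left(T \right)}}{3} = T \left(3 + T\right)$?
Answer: $- \frac{1}{220820} \approx -4.5286 \cdot 10^{-6}$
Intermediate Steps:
$g{\left(T \right)} = - 3 T \left(3 + T\right)$
$\frac{1}{81592 + g{\left(316 \right)}} = \frac{1}{81592 - 948 \left(3 + 316\right)} = \frac{1}{81592 - 948 \cdot 319} = \frac{1}{81592 - 302412} = \frac{1}{-220820} = - \frac{1}{220820}$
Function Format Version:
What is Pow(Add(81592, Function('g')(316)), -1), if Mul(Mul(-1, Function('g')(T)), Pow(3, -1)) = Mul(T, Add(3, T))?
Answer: Rational(-1, 220820) ≈ -4.5286e-6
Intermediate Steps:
Function('g')(T) = Mul(-3, T, Add(3, T)) (Function('g')(T) = Mul(-3, Mul(T, Add(3, T))) = Mul(-3, T, Add(3, T)))
Pow(Add(81592, Function('g')(316)), -1) = Pow(Add(81592, Mul(-3, 316, Add(3, 316))), -1) = Pow(Add(81592, Mul(-3, 316, 319)), -1) = Pow(Add(81592, -302412), -1) = Pow(-220820, -1) = Rational(-1, 220820)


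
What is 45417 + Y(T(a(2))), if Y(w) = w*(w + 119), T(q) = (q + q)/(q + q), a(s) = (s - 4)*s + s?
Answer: 45537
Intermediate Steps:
a(s) = s + s*(-4 + s) (a(s) = (-4 + s)*s + s = s*(-4 + s) + s = s + s*(-4 + s))
T(q) = 1 (T(q) = (2*q)/((2*q)) = (2*q)*(1/(2*q)) = 1)
Y(w) = w*(119 + w)
45417 + Y(T(a(2))) = 45417 + 1*(119 + 1) = 45417 + 1*120 = 45417 + 120 = 45537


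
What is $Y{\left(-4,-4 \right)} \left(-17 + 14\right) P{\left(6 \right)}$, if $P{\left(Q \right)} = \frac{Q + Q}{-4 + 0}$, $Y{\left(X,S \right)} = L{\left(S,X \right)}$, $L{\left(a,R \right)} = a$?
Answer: $-36$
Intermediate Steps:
$Y{\left(X,S \right)} = S$
$P{\left(Q \right)} = - \frac{Q}{2}$ ($P{\left(Q \right)} = \frac{2 Q}{-4} = 2 Q \left(- \frac{1}{4}\right) = - \frac{Q}{2}$)
$Y{\left(-4,-4 \right)} \left(-17 + 14\right) P{\left(6 \right)} = - 4 \left(-17 + 14\right) \left(\left(- \frac{1}{2}\right) 6\right) = \left(-4\right) \left(-3\right) \left(-3\right) = 12 \left(-3\right) = -36$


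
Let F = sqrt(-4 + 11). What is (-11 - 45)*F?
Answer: -56*sqrt(7) ≈ -148.16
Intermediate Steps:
F = sqrt(7) ≈ 2.6458
(-11 - 45)*F = (-11 - 45)*sqrt(7) = -56*sqrt(7)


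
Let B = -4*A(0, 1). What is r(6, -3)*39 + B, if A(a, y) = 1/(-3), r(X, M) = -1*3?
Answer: -347/3 ≈ -115.67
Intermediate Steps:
r(X, M) = -3
A(a, y) = -⅓
B = 4/3 (B = -4*(-⅓) = 4/3 ≈ 1.3333)
r(6, -3)*39 + B = -3*39 + 4/3 = -117 + 4/3 = -347/3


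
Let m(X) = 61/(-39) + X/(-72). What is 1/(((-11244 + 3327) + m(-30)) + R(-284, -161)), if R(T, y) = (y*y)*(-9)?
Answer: -156/37628315 ≈ -4.1458e-6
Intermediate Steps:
m(X) = -61/39 - X/72 (m(X) = 61*(-1/39) + X*(-1/72) = -61/39 - X/72)
R(T, y) = -9*y**2 (R(T, y) = y**2*(-9) = -9*y**2)
1/(((-11244 + 3327) + m(-30)) + R(-284, -161)) = 1/(((-11244 + 3327) + (-61/39 - 1/72*(-30))) - 9*(-161)**2) = 1/((-7917 + (-61/39 + 5/12)) - 9*25921) = 1/((-7917 - 179/156) - 233289) = 1/(-1235231/156 - 233289) = 1/(-37628315/156) = -156/37628315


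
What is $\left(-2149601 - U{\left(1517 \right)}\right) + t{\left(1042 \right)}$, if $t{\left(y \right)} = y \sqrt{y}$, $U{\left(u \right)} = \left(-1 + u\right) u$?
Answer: $-4449373 + 1042 \sqrt{1042} \approx -4.4157 \cdot 10^{6}$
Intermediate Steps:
$U{\left(u \right)} = u \left(-1 + u\right)$
$t{\left(y \right)} = y^{\frac{3}{2}}$
$\left(-2149601 - U{\left(1517 \right)}\right) + t{\left(1042 \right)} = \left(-2149601 - 1517 \left(-1 + 1517\right)\right) + 1042^{\frac{3}{2}} = \left(-2149601 - 1517 \cdot 1516\right) + 1042 \sqrt{1042} = \left(-2149601 - 2299772\right) + 1042 \sqrt{1042} = -4449373 + 1042 \sqrt{1042}$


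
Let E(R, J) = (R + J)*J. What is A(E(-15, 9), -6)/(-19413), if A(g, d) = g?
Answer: 2/719 ≈ 0.0027816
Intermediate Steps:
E(R, J) = J*(J + R) (E(R, J) = (J + R)*J = J*(J + R))
A(E(-15, 9), -6)/(-19413) = (9*(9 - 15))/(-19413) = (9*(-6))*(-1/19413) = -54*(-1/19413) = 2/719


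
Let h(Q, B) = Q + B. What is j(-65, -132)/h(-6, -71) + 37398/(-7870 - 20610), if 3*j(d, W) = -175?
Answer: -261067/469920 ≈ -0.55556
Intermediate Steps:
j(d, W) = -175/3 (j(d, W) = (⅓)*(-175) = -175/3)
h(Q, B) = B + Q
j(-65, -132)/h(-6, -71) + 37398/(-7870 - 20610) = -175/(3*(-71 - 6)) + 37398/(-7870 - 20610) = -175/3/(-77) + 37398/(-28480) = -175/3*(-1/77) + 37398*(-1/28480) = 25/33 - 18699/14240 = -261067/469920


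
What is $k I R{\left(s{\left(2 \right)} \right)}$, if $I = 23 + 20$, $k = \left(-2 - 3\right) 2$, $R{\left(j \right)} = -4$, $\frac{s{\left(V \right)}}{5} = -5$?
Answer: $1720$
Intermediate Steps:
$s{\left(V \right)} = -25$ ($s{\left(V \right)} = 5 \left(-5\right) = -25$)
$k = -10$ ($k = \left(-5\right) 2 = -10$)
$I = 43$
$k I R{\left(s{\left(2 \right)} \right)} = \left(-10\right) 43 \left(-4\right) = \left(-430\right) \left(-4\right) = 1720$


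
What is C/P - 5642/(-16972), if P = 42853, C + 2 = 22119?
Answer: 308573175/363650558 ≈ 0.84854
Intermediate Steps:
C = 22117 (C = -2 + 22119 = 22117)
C/P - 5642/(-16972) = 22117/42853 - 5642/(-16972) = 22117*(1/42853) - 5642*(-1/16972) = 22117/42853 + 2821/8486 = 308573175/363650558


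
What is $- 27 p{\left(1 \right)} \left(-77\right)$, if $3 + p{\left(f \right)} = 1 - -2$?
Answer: $0$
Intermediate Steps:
$p{\left(f \right)} = 0$ ($p{\left(f \right)} = -3 + \left(1 - -2\right) = -3 + \left(1 + 2\right) = -3 + 3 = 0$)
$- 27 p{\left(1 \right)} \left(-77\right) = \left(-27\right) 0 \left(-77\right) = 0 \left(-77\right) = 0$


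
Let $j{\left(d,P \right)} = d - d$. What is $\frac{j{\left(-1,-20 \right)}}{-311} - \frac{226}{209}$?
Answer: $- \frac{226}{209} \approx -1.0813$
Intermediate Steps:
$j{\left(d,P \right)} = 0$
$\frac{j{\left(-1,-20 \right)}}{-311} - \frac{226}{209} = \frac{0}{-311} - \frac{226}{209} = 0 \left(- \frac{1}{311}\right) - \frac{226}{209} = 0 - \frac{226}{209} = - \frac{226}{209}$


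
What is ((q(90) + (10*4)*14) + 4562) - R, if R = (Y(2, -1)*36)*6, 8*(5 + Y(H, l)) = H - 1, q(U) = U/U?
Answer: 6176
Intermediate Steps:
q(U) = 1
Y(H, l) = -41/8 + H/8 (Y(H, l) = -5 + (H - 1)/8 = -5 + (-1 + H)/8 = -5 + (-⅛ + H/8) = -41/8 + H/8)
R = -1053 (R = ((-41/8 + (⅛)*2)*36)*6 = ((-41/8 + ¼)*36)*6 = -39/8*36*6 = -351/2*6 = -1053)
((q(90) + (10*4)*14) + 4562) - R = ((1 + (10*4)*14) + 4562) - 1*(-1053) = ((1 + 40*14) + 4562) + 1053 = ((1 + 560) + 4562) + 1053 = (561 + 4562) + 1053 = 5123 + 1053 = 6176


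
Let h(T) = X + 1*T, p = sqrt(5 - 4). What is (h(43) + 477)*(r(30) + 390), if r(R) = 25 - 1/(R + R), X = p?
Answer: 12972379/60 ≈ 2.1621e+5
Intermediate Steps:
p = 1 (p = sqrt(1) = 1)
X = 1
r(R) = 25 - 1/(2*R)
h(T) = 1 + T (h(T) = 1 + 1*T = 1 + T)
(h(43) + 477)*(r(30) + 390) = ((1 + 43) + 477)*((25 - 1/2/30) + 390) = (44 + 477)*((25 - 1/2*1/30) + 390) = 521*((25 - 1/60) + 390) = 521*(1499/60 + 390) = 521*(24899/60) = 12972379/60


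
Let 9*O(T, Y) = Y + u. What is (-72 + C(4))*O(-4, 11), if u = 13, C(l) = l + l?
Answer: -512/3 ≈ -170.67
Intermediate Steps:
C(l) = 2*l
O(T, Y) = 13/9 + Y/9 (O(T, Y) = (Y + 13)/9 = (13 + Y)/9 = 13/9 + Y/9)
(-72 + C(4))*O(-4, 11) = (-72 + 2*4)*(13/9 + (⅑)*11) = (-72 + 8)*(13/9 + 11/9) = -64*8/3 = -512/3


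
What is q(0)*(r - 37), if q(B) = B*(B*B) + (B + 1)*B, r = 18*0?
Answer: 0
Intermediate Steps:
r = 0
q(B) = B³ + B*(1 + B) (q(B) = B*B² + (1 + B)*B = B³ + B*(1 + B))
q(0)*(r - 37) = (0*(1 + 0 + 0²))*(0 - 37) = (0*(1 + 0 + 0))*(-37) = (0*1)*(-37) = 0*(-37) = 0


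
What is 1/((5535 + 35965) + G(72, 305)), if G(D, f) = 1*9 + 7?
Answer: 1/41516 ≈ 2.4087e-5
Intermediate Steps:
G(D, f) = 16 (G(D, f) = 9 + 7 = 16)
1/((5535 + 35965) + G(72, 305)) = 1/((5535 + 35965) + 16) = 1/(41500 + 16) = 1/41516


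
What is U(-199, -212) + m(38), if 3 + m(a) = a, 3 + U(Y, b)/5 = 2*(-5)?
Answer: -30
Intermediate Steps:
U(Y, b) = -65 (U(Y, b) = -15 + 5*(2*(-5)) = -15 + 5*(-10) = -15 - 50 = -65)
m(a) = -3 + a
U(-199, -212) + m(38) = -65 + (-3 + 38) = -65 + 35 = -30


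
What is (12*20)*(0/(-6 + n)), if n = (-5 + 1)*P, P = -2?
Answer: 0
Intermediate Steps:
n = 8 (n = (-5 + 1)*(-2) = -4*(-2) = 8)
(12*20)*(0/(-6 + n)) = (12*20)*(0/(-6 + 8)) = 240*(0/2) = 240*((½)*0) = 240*0 = 0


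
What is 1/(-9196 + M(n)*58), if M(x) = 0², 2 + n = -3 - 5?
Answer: -1/9196 ≈ -0.00010874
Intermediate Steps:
n = -10 (n = -2 + (-3 - 5) = -2 - 8 = -10)
M(x) = 0
1/(-9196 + M(n)*58) = 1/(-9196 + 0*58) = 1/(-9196 + 0) = 1/(-9196) = -1/9196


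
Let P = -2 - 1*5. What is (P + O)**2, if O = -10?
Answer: 289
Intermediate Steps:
P = -7 (P = -2 - 5 = -7)
(P + O)**2 = (-7 - 10)**2 = (-17)**2 = 289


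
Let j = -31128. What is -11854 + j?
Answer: -42982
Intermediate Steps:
-11854 + j = -11854 - 31128 = -42982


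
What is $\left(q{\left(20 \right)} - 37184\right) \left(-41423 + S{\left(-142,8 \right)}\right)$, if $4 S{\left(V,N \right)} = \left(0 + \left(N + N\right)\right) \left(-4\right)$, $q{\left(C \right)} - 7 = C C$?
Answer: $1524002103$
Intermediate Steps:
$q{\left(C \right)} = 7 + C^{2}$ ($q{\left(C \right)} = 7 + C C = 7 + C^{2}$)
$S{\left(V,N \right)} = - 2 N$ ($S{\left(V,N \right)} = \frac{\left(0 + \left(N + N\right)\right) \left(-4\right)}{4} = \frac{\left(0 + 2 N\right) \left(-4\right)}{4} = \frac{2 N \left(-4\right)}{4} = \frac{\left(-8\right) N}{4} = - 2 N$)
$\left(q{\left(20 \right)} - 37184\right) \left(-41423 + S{\left(-142,8 \right)}\right) = \left(\left(7 + 20^{2}\right) - 37184\right) \left(-41423 - 16\right) = \left(\left(7 + 400\right) - 37184\right) \left(-41423 - 16\right) = \left(407 - 37184\right) \left(-41439\right) = \left(-36777\right) \left(-41439\right) = 1524002103$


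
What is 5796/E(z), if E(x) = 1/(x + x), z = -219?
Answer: -2538648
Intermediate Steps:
E(x) = 1/(2*x)
5796/E(z) = 5796/(((1/2)/(-219))) = 5796/(((1/2)*(-1/219))) = 5796/(-1/438) = 5796*(-438) = -2538648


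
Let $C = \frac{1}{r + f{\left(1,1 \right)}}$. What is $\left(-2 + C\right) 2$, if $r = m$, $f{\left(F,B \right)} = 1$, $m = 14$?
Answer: $- \frac{58}{15} \approx -3.8667$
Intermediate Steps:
$r = 14$
$C = \frac{1}{15}$ ($C = \frac{1}{14 + 1} = \frac{1}{15} \approx 0.066667$)
$\left(-2 + C\right) 2 = \left(-2 + \frac{1}{15}\right) 2 = \left(- \frac{29}{15}\right) 2 = - \frac{58}{15}$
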